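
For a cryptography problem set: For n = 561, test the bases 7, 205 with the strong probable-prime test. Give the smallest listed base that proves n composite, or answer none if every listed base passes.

n − 1 = 560 = 2^4 · 35, so s = 4 and d = 35.
Base 7: x_0 = 7^35 mod 561 = 241. x_0 is neither 1 nor 560, so continue squaring. x_1 = 241^2 mod 561 = 298. x_2 = 298^2 mod 561 = 166. x_3 = 166^2 mod 561 = 67. Reached i = s−1 = 3 without hitting −1: 7 is a Miller–Rabin witness and 561 is composite.
Base 205: x_0 = 205^35 mod 561 = 307. x_0 is neither 1 nor 560, so continue squaring. x_1 = 307^2 mod 561 = 1. x_1 = 1 but x_0 ≠ ±1, a nontrivial square root of 1 — 205 is a witness and 561 is composite.
The smallest witness among the given bases is 7.

7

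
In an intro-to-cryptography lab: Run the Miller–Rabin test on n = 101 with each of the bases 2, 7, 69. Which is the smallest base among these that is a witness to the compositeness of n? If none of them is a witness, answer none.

none

n − 1 = 100 = 2^2 · 25, so s = 2 and d = 25.
Base 2: x_0 = 2^25 mod 101 = 10. x_0 is neither 1 nor 100, so continue squaring. x_1 = 10^2 mod 101 = 100. x_1 ≡ −1, so 2 is not a witness.
Base 7: x_0 = 7^25 mod 101 = 10. x_0 is neither 1 nor 100, so continue squaring. x_1 = 10^2 mod 101 = 100. x_1 ≡ −1, so 7 is not a witness.
Base 69: x_0 = 69^25 mod 101 = 91. x_0 is neither 1 nor 100, so continue squaring. x_1 = 91^2 mod 101 = 100. x_1 ≡ −1, so 69 is not a witness.
No listed base is a witness for 101.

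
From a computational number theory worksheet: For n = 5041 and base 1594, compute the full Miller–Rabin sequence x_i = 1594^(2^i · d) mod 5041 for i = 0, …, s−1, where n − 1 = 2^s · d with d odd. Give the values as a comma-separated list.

3764, 2486, 4971, 4900

n − 1 = 5040 = 2^4 · 315, so s = 4 and d = 315.
x_0 = 1594^315 mod 5041 = 3764.
x_1 = 3764^2 mod 5041 = 2486.
x_2 = 2486^2 mod 5041 = 4971.
x_3 = 4971^2 mod 5041 = 4900.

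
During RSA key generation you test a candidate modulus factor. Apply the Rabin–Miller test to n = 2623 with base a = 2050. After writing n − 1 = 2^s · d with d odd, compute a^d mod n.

n − 1 = 2622 = 2^1 · 1311, so s = 1 and d = 1311.
By repeated squaring, 2050^1311 ≡ 512 (mod 2623).

512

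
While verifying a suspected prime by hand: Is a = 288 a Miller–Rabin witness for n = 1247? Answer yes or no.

n − 1 = 1246 = 2^1 · 623, so s = 1 and d = 623.
x_0 = 288^623 mod 1247 = 510.
x_0 ∉ {1, 1246} and s = 1, so 288 is a Miller–Rabin witness and 1247 is composite.

yes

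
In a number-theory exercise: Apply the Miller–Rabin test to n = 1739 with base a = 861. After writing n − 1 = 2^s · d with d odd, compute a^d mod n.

n − 1 = 1738 = 2^1 · 869, so s = 1 and d = 869.
861^869 mod 1739 = 1210.

1210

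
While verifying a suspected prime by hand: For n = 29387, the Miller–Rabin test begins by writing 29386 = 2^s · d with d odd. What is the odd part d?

14693

Halving: 29386 → 14693; 14693 is odd.
So 29386 = 2^1 · 14693.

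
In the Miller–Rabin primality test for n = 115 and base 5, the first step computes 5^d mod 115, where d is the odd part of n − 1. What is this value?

90

n − 1 = 114 = 2^1 · 57, so s = 1 and d = 57.
5^57 mod 115 = 90.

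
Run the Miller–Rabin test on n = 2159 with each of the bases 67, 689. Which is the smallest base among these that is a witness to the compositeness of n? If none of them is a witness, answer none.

67

n − 1 = 2158 = 2^1 · 1079, so s = 1 and d = 1079.
Base 67: x_0 = 67^1079 mod 2159 = 1325. x_0 ∉ {1, 2158} and s = 1, so 67 is a Miller–Rabin witness and 2159 is composite.
Base 689: x_0 = 689^1079 mod 2159 = 2042. x_0 ∉ {1, 2158} and s = 1, so 689 is a Miller–Rabin witness and 2159 is composite.
The smallest witness among the given bases is 67.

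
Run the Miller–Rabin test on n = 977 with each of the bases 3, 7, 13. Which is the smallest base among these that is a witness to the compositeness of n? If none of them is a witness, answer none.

n − 1 = 976 = 2^4 · 61, so s = 4 and d = 61.
Base 3: x_0 = 3^61 mod 977 = 620. x_0 is neither 1 nor 976, so continue squaring. x_1 = 620^2 mod 977 = 439. x_2 = 439^2 mod 977 = 252. x_3 = 252^2 mod 977 = 976. x_3 ≡ −1, so 3 is not a witness.
Base 7: x_0 = 7^61 mod 977 = 750. x_0 is neither 1 nor 976, so continue squaring. x_1 = 750^2 mod 977 = 725. x_2 = 725^2 mod 977 = 976. x_2 ≡ −1, so 7 is not a witness.
Base 13: x_0 = 13^61 mod 977 = 52. x_0 is neither 1 nor 976, so continue squaring. x_1 = 52^2 mod 977 = 750. x_2 = 750^2 mod 977 = 725. x_3 = 725^2 mod 977 = 976. x_3 ≡ −1, so 13 is not a witness.
No listed base is a witness for 977.

none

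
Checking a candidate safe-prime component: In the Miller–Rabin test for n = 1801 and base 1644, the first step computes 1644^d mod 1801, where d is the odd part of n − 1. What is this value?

1337

n − 1 = 1800 = 2^3 · 225, so s = 3 and d = 225.
1644^225 mod 1801 = 1337.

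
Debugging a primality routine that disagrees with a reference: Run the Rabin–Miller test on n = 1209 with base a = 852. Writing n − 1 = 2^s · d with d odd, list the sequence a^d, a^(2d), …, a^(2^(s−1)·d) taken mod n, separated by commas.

201, 504, 126

n − 1 = 1208 = 2^3 · 151, so s = 3 and d = 151.
x_0 = 852^151 mod 1209 = 201.
x_1 = 201^2 mod 1209 = 504.
x_2 = 504^2 mod 1209 = 126.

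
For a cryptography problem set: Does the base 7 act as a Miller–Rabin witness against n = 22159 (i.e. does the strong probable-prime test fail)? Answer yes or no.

no

n − 1 = 22158 = 2^1 · 11079, so s = 1 and d = 11079.
Repeated squaring mod 22159: 7^1 ≡ 7, 7^2 ≡ 49, 7^4 ≡ 2401, 7^8 ≡ 3461, 7^16 ≡ 12661, 7^32 ≡ 2715, 7^64 ≡ 14437, 7^128 ≡ 21574, 7^256 ≡ 9840, 7^512 ≡ 12929, 7^1024 ≡ 13704, 7^2048 ≡ 2091, 7^4096 ≡ 6958, 7^8192 ≡ 18508.
11079 = 8192 + 2048 + 512 + 256 + 64 + 4 + 2 + 1, so 7^11079 ≡ 18508·2091·12929·9840·14437·2401·49·7 ≡ 22158 (mod 22159).
x_0 = 7^11079 mod 22159 = 22158.
x_0 = 22158 ≡ −1, so 7 is not a witness.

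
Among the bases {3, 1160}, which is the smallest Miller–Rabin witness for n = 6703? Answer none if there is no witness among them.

n − 1 = 6702 = 2^1 · 3351, so s = 1 and d = 3351.
Base 3: x_0 = 3^3351 mod 6703 = 6702. x_0 = 6702 ≡ −1, so 3 is not a witness.
Base 1160: x_0 = 1160^3351 mod 6703 = 6702. x_0 = 6702 ≡ −1, so 1160 is not a witness.
No listed base is a witness for 6703.

none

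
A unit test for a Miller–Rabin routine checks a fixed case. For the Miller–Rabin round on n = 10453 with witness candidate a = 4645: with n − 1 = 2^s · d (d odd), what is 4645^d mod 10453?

n − 1 = 10452 = 2^2 · 2613, so s = 2 and d = 2613.
4645^2613 mod 10453 = 1.

1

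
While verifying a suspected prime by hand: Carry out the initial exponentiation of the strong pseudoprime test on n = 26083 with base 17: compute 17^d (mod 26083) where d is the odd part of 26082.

n − 1 = 26082 = 2^1 · 13041, so s = 1 and d = 13041.
17^13041 mod 26083 = 26082.

26082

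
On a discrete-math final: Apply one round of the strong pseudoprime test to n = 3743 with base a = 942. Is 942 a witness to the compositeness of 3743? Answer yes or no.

yes

n − 1 = 3742 = 2^1 · 1871, so s = 1 and d = 1871.
Repeated squaring mod 3743: 942^1 ≡ 942, 942^2 ≡ 273, 942^4 ≡ 3412, 942^8 ≡ 1014, 942^16 ≡ 2614, 942^32 ≡ 2021, 942^64 ≡ 828, 942^128 ≡ 615, 942^256 ≡ 182, 942^512 ≡ 3180, 942^1024 ≡ 2557.
1871 = 1024 + 512 + 256 + 64 + 8 + 4 + 2 + 1, so 942^1871 ≡ 2557·3180·182·828·1014·3412·273·942 ≡ 2496 (mod 3743).
x_0 = 942^1871 mod 3743 = 2496.
x_0 ∉ {1, 3742} and s = 1, so 942 is a Miller–Rabin witness and 3743 is composite.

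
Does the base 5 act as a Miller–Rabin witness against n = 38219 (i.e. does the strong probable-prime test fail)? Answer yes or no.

n − 1 = 38218 = 2^1 · 19109, so s = 1 and d = 19109.
x_0 = 5^19109 mod 38219 = 1.
x_0 = 1, so 5 is not a witness.

no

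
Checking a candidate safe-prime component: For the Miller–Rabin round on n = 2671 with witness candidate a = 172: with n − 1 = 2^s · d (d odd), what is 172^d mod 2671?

1

n − 1 = 2670 = 2^1 · 1335, so s = 1 and d = 1335.
172^1335 mod 2671 = 1.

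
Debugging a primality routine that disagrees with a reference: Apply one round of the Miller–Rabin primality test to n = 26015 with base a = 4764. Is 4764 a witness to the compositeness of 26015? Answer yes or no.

n − 1 = 26014 = 2^1 · 13007, so s = 1 and d = 13007.
Repeated squaring mod 26015: 4764^1 ≡ 4764, 4764^2 ≡ 10616, 4764^4 ≡ 2476, 4764^8 ≡ 17051, 4764^16 ≡ 18976, 4764^32 ≡ 14961, 4764^64 ≡ 24476, 4764^128 ≡ 1156, 4764^256 ≡ 9571, 4764^512 ≡ 5226, 4764^1024 ≡ 21341, 4764^2048 ≡ 19691, 4764^4096 ≡ 7921, 4764^8192 ≡ 20076.
13007 = 8192 + 4096 + 512 + 128 + 64 + 8 + 4 + 2 + 1, so 4764^13007 ≡ 20076·7921·5226·1156·24476·17051·2476·10616·4764 ≡ 16919 (mod 26015).
x_0 = 4764^13007 mod 26015 = 16919.
x_0 ∉ {1, 26014} and s = 1, so 4764 is a Miller–Rabin witness and 26015 is composite.

yes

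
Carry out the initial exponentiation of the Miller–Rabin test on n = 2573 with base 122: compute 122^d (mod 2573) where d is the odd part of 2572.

n − 1 = 2572 = 2^2 · 643, so s = 2 and d = 643.
Repeated squaring mod 2573: 122^1 ≡ 122, 122^2 ≡ 2019, 122^4 ≡ 729, 122^8 ≡ 1403, 122^16 ≡ 64, 122^32 ≡ 1523, 122^64 ≡ 1256, 122^128 ≡ 287, 122^256 ≡ 33, 122^512 ≡ 1089.
643 = 512 + 128 + 2 + 1, so 122^643 ≡ 1089·287·2019·122 ≡ 1325 (mod 2573).

1325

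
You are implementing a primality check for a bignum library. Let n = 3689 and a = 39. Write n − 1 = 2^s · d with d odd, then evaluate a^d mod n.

n − 1 = 3688 = 2^3 · 461, so s = 3 and d = 461.
39^461 mod 3689 = 1465.

1465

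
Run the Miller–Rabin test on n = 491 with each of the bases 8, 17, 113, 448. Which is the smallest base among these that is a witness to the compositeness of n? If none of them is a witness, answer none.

n − 1 = 490 = 2^1 · 245, so s = 1 and d = 245.
Base 8: x_0 = 8^245 mod 491 = 490. x_0 = 490 ≡ −1, so 8 is not a witness.
Base 17: x_0 = 17^245 mod 491 = 1. x_0 = 1, so 17 is not a witness.
Base 113: x_0 = 113^245 mod 491 = 490. x_0 = 490 ≡ −1, so 113 is not a witness.
Base 448: x_0 = 448^245 mod 491 = 490. x_0 = 490 ≡ −1, so 448 is not a witness.
No listed base is a witness for 491.

none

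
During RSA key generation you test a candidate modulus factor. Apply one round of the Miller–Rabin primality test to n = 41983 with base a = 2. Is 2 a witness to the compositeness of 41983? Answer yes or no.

n − 1 = 41982 = 2^1 · 20991, so s = 1 and d = 20991.
x_0 = 2^20991 mod 41983 = 1.
x_0 = 1, so 2 is not a witness.

no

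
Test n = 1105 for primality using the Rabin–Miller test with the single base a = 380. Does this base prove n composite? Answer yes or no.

n − 1 = 1104 = 2^4 · 69, so s = 4 and d = 69.
x_0 = 380^69 mod 1105 = 755.
x_0 is neither 1 nor 1104, so continue squaring.
x_1 = 755^2 mod 1105 = 950.
x_2 = 950^2 mod 1105 = 820.
x_3 = 820^2 mod 1105 = 560.
Reached i = s−1 = 3 without hitting −1: 380 is a Miller–Rabin witness and 1105 is composite.

yes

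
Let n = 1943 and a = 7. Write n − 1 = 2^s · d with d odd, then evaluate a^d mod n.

n − 1 = 1942 = 2^1 · 971, so s = 1 and d = 971.
7^971 mod 1943 = 1234.

1234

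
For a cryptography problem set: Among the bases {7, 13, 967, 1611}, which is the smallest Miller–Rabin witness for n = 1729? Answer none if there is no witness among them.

n − 1 = 1728 = 2^6 · 27, so s = 6 and d = 27.
Base 7: x_0 = 7^27 mod 1729 = 343. x_0 is neither 1 nor 1728, so continue squaring. x_1 = 343^2 mod 1729 = 77. x_2 = 77^2 mod 1729 = 742. x_3 = 742^2 mod 1729 = 742. x_4 = 742^2 mod 1729 = 742. x_5 = 742^2 mod 1729 = 742. Reached i = s−1 = 5 without hitting −1: 7 is a Miller–Rabin witness and 1729 is composite.
Base 13: x_0 = 13^27 mod 1729 = 1196. x_0 is neither 1 nor 1728, so continue squaring. x_1 = 1196^2 mod 1729 = 533. x_2 = 533^2 mod 1729 = 533. x_3 = 533^2 mod 1729 = 533. x_4 = 533^2 mod 1729 = 533. x_5 = 533^2 mod 1729 = 533. Reached i = s−1 = 5 without hitting −1: 13 is a Miller–Rabin witness and 1729 is composite.
Base 967: x_0 = 967^27 mod 1729 = 1464. x_0 is neither 1 nor 1728, so continue squaring. x_1 = 1464^2 mod 1729 = 1065. x_2 = 1065^2 mod 1729 = 1. x_2 = 1 but x_1 ≠ ±1, a nontrivial square root of 1 — 967 is a witness and 1729 is composite.
Base 1611: x_0 = 1611^27 mod 1729 = 246. x_0 is neither 1 nor 1728, so continue squaring. x_1 = 246^2 mod 1729 = 1. x_1 = 1 but x_0 ≠ ±1, a nontrivial square root of 1 — 1611 is a witness and 1729 is composite.
The smallest witness among the given bases is 7.

7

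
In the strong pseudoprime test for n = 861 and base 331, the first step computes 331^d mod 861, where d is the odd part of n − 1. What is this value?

424

n − 1 = 860 = 2^2 · 215, so s = 2 and d = 215.
Repeated squaring mod 861: 331^1 ≡ 331, 331^2 ≡ 214, 331^4 ≡ 163, 331^8 ≡ 739, 331^16 ≡ 247, 331^32 ≡ 739, 331^64 ≡ 247, 331^128 ≡ 739.
215 = 128 + 64 + 16 + 4 + 2 + 1, so 331^215 ≡ 739·247·247·163·214·331 ≡ 424 (mod 861).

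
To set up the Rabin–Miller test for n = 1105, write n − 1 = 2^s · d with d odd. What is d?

Halving: 1104 → 552 → 276 → 138 → 69; 69 is odd.
So 1104 = 2^4 · 69.

69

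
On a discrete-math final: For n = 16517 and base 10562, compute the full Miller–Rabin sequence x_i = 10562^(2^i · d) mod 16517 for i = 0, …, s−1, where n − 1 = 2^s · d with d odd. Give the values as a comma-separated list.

6153, 2445

n − 1 = 16516 = 2^2 · 4129, so s = 2 and d = 4129.
x_0 = 10562^4129 mod 16517 = 6153.
x_1 = 6153^2 mod 16517 = 2445.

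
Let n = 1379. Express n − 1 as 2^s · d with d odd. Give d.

Halving: 1378 → 689; 689 is odd.
So 1378 = 2^1 · 689.

689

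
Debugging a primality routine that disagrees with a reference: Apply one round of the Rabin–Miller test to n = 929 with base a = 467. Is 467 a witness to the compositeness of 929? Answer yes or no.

n − 1 = 928 = 2^5 · 29, so s = 5 and d = 29.
x_0 = 467^29 mod 929 = 889.
x_0 is neither 1 nor 928, so continue squaring.
x_1 = 889^2 mod 929 = 671.
x_2 = 671^2 mod 929 = 605.
x_3 = 605^2 mod 929 = 928.
x_3 ≡ −1, so 467 is not a witness.

no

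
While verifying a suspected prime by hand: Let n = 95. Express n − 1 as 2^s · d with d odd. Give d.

Halving: 94 → 47; 47 is odd.
So 94 = 2^1 · 47.

47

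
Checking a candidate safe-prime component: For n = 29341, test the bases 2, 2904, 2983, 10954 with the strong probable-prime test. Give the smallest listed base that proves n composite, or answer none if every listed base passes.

n − 1 = 29340 = 2^2 · 7335, so s = 2 and d = 7335.
Base 2: x_0 = 2^7335 mod 29341 = 26424. x_0 is neither 1 nor 29340, so continue squaring. x_1 = 26424^2 mod 29341 = 29340. x_1 ≡ −1, so 2 is not a witness.
Base 2904: x_0 = 2904^7335 mod 29341 = 15361. x_0 is neither 1 nor 29340, so continue squaring. x_1 = 15361^2 mod 29341 = 29340. x_1 ≡ −1, so 2904 is not a witness.
Base 2983: x_0 = 2983^7335 mod 29341 = 18494. x_0 is neither 1 nor 29340, so continue squaring. x_1 = 18494^2 mod 29341 = 29340. x_1 ≡ −1, so 2983 is not a witness.
Base 10954: x_0 = 10954^7335 mod 29341 = 10847. x_0 is neither 1 nor 29340, so continue squaring. x_1 = 10847^2 mod 29341 = 29340. x_1 ≡ −1, so 10954 is not a witness.
No listed base is a witness for 29341.

none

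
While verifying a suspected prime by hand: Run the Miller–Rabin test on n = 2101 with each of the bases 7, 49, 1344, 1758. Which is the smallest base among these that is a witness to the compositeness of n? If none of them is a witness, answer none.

n − 1 = 2100 = 2^2 · 525, so s = 2 and d = 525.
Base 7: x_0 = 7^525 mod 2101 = 2100. x_0 = 2100 ≡ −1, so 7 is not a witness.
Base 49: x_0 = 49^525 mod 2101 = 1. x_0 = 1, so 49 is not a witness.
Base 1344: x_0 = 1344^525 mod 2101 = 2100. x_0 = 2100 ≡ −1, so 1344 is not a witness.
Base 1758: x_0 = 1758^525 mod 2101 = 1. x_0 = 1, so 1758 is not a witness.
No listed base is a witness for 2101.

none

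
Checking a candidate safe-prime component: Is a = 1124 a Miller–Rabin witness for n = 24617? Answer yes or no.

n − 1 = 24616 = 2^3 · 3077, so s = 3 and d = 3077.
x_0 = 1124^3077 mod 24617 = 24616.
x_0 = 24616 ≡ −1, so 1124 is not a witness.

no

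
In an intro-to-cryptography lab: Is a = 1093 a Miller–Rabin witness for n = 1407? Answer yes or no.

n − 1 = 1406 = 2^1 · 703, so s = 1 and d = 703.
Repeated squaring mod 1407: 1093^1 ≡ 1093, 1093^2 ≡ 106, 1093^4 ≡ 1387, 1093^8 ≡ 400, 1093^16 ≡ 1009, 1093^32 ≡ 820, 1093^64 ≡ 1261, 1093^128 ≡ 211, 1093^256 ≡ 904, 1093^512 ≡ 1156.
703 = 512 + 128 + 32 + 16 + 8 + 4 + 2 + 1, so 1093^703 ≡ 1156·211·820·1009·400·1387·106·1093 ≡ 190 (mod 1407).
x_0 = 1093^703 mod 1407 = 190.
x_0 ∉ {1, 1406} and s = 1, so 1093 is a Miller–Rabin witness and 1407 is composite.

yes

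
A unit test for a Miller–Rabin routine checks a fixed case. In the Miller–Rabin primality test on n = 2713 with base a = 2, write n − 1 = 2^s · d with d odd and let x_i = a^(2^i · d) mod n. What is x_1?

2712

n − 1 = 2712 = 2^3 · 339, so s = 3 and d = 339.
x_0 = 2^339 mod 2713 = 1826.
x_1 = 1826^2 mod 2713 = 2712.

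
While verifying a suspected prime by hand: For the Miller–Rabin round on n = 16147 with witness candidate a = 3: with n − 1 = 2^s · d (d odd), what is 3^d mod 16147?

11368

n − 1 = 16146 = 2^1 · 8073, so s = 1 and d = 8073.
Repeated squaring mod 16147: 3^1 ≡ 3, 3^2 ≡ 9, 3^4 ≡ 81, 3^8 ≡ 6561, 3^16 ≡ 14966, 3^32 ≡ 6119, 3^64 ≡ 13415, 3^128 ≡ 3910, 3^256 ≡ 13038, 3^512 ≡ 9975, 3^1024 ≡ 2811, 3^2048 ≡ 5838, 3^4096 ≡ 12074.
8073 = 4096 + 2048 + 1024 + 512 + 256 + 128 + 8 + 1, so 3^8073 ≡ 12074·5838·2811·9975·13038·3910·6561·3 ≡ 11368 (mod 16147).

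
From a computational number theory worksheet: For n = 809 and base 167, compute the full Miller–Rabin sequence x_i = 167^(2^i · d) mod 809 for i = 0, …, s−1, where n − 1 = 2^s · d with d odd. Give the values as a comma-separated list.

n − 1 = 808 = 2^3 · 101, so s = 3 and d = 101.
x_0 = 167^101 mod 809 = 491.
x_1 = 491^2 mod 809 = 808.
x_2 = 808^2 mod 809 = 1.

491, 808, 1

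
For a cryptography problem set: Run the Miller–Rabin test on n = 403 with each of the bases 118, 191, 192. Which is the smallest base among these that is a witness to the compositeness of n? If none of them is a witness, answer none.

n − 1 = 402 = 2^1 · 201, so s = 1 and d = 201.
Base 118: x_0 = 118^201 mod 403 = 1. x_0 = 1, so 118 is not a witness.
Base 191: x_0 = 191^201 mod 403 = 1. x_0 = 1, so 191 is not a witness.
Base 192: x_0 = 192^201 mod 403 = 402. x_0 = 402 ≡ −1, so 192 is not a witness.
No listed base is a witness for 403.

none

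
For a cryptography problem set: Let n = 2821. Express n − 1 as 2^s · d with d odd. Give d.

Halving: 2820 → 1410 → 705; 705 is odd.
So 2820 = 2^2 · 705.

705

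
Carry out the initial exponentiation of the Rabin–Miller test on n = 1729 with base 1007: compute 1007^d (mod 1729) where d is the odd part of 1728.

n − 1 = 1728 = 2^6 · 27, so s = 6 and d = 27.
Repeated squaring mod 1729: 1007^1 ≡ 1007, 1007^2 ≡ 855, 1007^4 ≡ 1387, 1007^8 ≡ 1121, 1007^16 ≡ 1387.
27 = 16 + 8 + 2 + 1, so 1007^27 ≡ 1387·1121·855·1007 ≡ 1672 (mod 1729).

1672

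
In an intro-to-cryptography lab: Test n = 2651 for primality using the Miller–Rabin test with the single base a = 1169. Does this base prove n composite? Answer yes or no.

n − 1 = 2650 = 2^1 · 1325, so s = 1 and d = 1325.
x_0 = 1169^1325 mod 2651 = 1.
x_0 = 1, so 1169 is not a witness.

no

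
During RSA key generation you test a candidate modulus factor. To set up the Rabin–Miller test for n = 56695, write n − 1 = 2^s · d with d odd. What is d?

28347

Halving: 56694 → 28347; 28347 is odd.
So 56694 = 2^1 · 28347.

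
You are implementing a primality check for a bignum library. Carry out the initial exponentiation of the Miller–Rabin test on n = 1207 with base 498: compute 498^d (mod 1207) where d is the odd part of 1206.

640

n − 1 = 1206 = 2^1 · 603, so s = 1 and d = 603.
Repeated squaring mod 1207: 498^1 ≡ 498, 498^2 ≡ 569, 498^4 ≡ 285, 498^8 ≡ 356, 498^16 ≡ 1, 498^32 ≡ 1, 498^64 ≡ 1, 498^128 ≡ 1, 498^256 ≡ 1, 498^512 ≡ 1.
603 = 512 + 64 + 16 + 8 + 2 + 1, so 498^603 ≡ 1·1·1·356·569·498 ≡ 640 (mod 1207).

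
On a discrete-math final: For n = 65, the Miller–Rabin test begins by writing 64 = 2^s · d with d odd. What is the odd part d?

1

Halving: 64 → 32 → 16 → 8 → 4 → 2 → 1; 1 is odd.
So 64 = 2^6 · 1.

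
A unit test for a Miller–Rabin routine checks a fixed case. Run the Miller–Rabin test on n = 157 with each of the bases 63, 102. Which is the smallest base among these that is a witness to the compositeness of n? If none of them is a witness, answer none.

n − 1 = 156 = 2^2 · 39, so s = 2 and d = 39.
Base 63: x_0 = 63^39 mod 157 = 28. x_0 is neither 1 nor 156, so continue squaring. x_1 = 28^2 mod 157 = 156. x_1 ≡ −1, so 63 is not a witness.
Base 102: x_0 = 102^39 mod 157 = 28. x_0 is neither 1 nor 156, so continue squaring. x_1 = 28^2 mod 157 = 156. x_1 ≡ −1, so 102 is not a witness.
No listed base is a witness for 157.

none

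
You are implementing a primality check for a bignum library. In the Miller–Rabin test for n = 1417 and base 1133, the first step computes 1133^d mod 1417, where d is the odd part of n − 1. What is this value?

n − 1 = 1416 = 2^3 · 177, so s = 3 and d = 177.
By repeated squaring, 1133^177 ≡ 1045 (mod 1417).

1045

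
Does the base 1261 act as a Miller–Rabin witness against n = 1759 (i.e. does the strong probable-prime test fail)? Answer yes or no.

n − 1 = 1758 = 2^1 · 879, so s = 1 and d = 879.
Repeated squaring mod 1759: 1261^1 ≡ 1261, 1261^2 ≡ 1744, 1261^4 ≡ 225, 1261^8 ≡ 1373, 1261^16 ≡ 1240, 1261^32 ≡ 234, 1261^64 ≡ 227, 1261^128 ≡ 518, 1261^256 ≡ 956, 1261^512 ≡ 1015.
879 = 512 + 256 + 64 + 32 + 8 + 4 + 2 + 1, so 1261^879 ≡ 1015·956·227·234·1373·225·1744·1261 ≡ 1758 (mod 1759).
x_0 = 1261^879 mod 1759 = 1758.
x_0 = 1758 ≡ −1, so 1261 is not a witness.

no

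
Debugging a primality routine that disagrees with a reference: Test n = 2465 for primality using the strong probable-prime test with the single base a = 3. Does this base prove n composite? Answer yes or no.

n − 1 = 2464 = 2^5 · 77, so s = 5 and d = 77.
x_0 = 3^77 mod 2465 = 2018.
x_0 is neither 1 nor 2464, so continue squaring.
x_1 = 2018^2 mod 2465 = 144.
x_2 = 144^2 mod 2465 = 1016.
x_3 = 1016^2 mod 2465 = 1886.
x_4 = 1886^2 mod 2465 = 1.
x_4 = 1 but x_3 ≠ ±1, a nontrivial square root of 1 — 3 is a witness and 2465 is composite.

yes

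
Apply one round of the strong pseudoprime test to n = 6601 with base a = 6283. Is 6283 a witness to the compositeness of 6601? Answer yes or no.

n − 1 = 6600 = 2^3 · 825, so s = 3 and d = 825.
Repeated squaring mod 6601: 6283^1 ≡ 6283, 6283^2 ≡ 2109, 6283^4 ≡ 5408, 6283^8 ≡ 4034, 6283^16 ≡ 1691, 6283^32 ≡ 1248, 6283^64 ≡ 6269, 6283^128 ≡ 4608, 6283^256 ≡ 4848, 6283^512 ≡ 3544.
825 = 512 + 256 + 32 + 16 + 8 + 1, so 6283^825 ≡ 3544·4848·1248·1691·4034·6283 ≡ 1 (mod 6601).
x_0 = 6283^825 mod 6601 = 1.
x_0 = 1, so 6283 is not a witness.

no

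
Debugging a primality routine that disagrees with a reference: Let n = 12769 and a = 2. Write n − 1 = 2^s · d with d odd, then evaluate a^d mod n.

n − 1 = 12768 = 2^5 · 399, so s = 5 and d = 399.
2^399 mod 12769 = 919.

919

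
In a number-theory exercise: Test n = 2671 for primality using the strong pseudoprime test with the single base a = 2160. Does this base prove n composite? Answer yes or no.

no

n − 1 = 2670 = 2^1 · 1335, so s = 1 and d = 1335.
x_0 = 2160^1335 mod 2671 = 2670.
x_0 = 2670 ≡ −1, so 2160 is not a witness.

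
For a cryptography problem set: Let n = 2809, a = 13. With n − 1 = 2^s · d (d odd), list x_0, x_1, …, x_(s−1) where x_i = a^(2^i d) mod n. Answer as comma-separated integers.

n − 1 = 2808 = 2^3 · 351, so s = 3 and d = 351.
x_0 = 13^351 mod 2809 = 584.
x_1 = 584^2 mod 2809 = 1167.
x_2 = 1167^2 mod 2809 = 2333.

584, 1167, 2333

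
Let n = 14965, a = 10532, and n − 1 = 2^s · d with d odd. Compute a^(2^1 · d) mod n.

9414

n − 1 = 14964 = 2^2 · 3741, so s = 2 and d = 3741.
Repeated squaring mod 14965: 10532^1 ≡ 10532, 10532^2 ≡ 2444, 10532^4 ≡ 2101, 10532^8 ≡ 14491, 10532^16 ≡ 201, 10532^32 ≡ 10471, 10532^64 ≡ 8251, 10532^128 ≡ 3216, 10532^256 ≡ 1841, 10532^512 ≡ 7191, 10532^1024 ≡ 6406, 10532^2048 ≡ 2806.
3741 = 2048 + 1024 + 512 + 128 + 16 + 8 + 4 + 1, so 10532^3741 ≡ 2806·6406·7191·3216·201·14491·2101·10532 ≡ 9507 (mod 14965).
x_0 = 9507.
x_1 = 9507^2 mod 14965 = 9414.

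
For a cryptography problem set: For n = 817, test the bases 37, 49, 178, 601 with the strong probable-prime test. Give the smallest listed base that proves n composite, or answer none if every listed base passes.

n − 1 = 816 = 2^4 · 51, so s = 4 and d = 51.
Base 37: x_0 = 37^51 mod 817 = 816. x_0 = 816 ≡ −1, so 37 is not a witness.
Base 49: x_0 = 49^51 mod 817 = 1. x_0 = 1, so 49 is not a witness.
Base 178: x_0 = 178^51 mod 817 = 1. x_0 = 1, so 178 is not a witness.
Base 601: x_0 = 601^51 mod 817 = 816. x_0 = 816 ≡ −1, so 601 is not a witness.
No listed base is a witness for 817.

none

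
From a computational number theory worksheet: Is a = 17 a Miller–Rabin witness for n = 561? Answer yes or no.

n − 1 = 560 = 2^4 · 35, so s = 4 and d = 35.
x_0 = 17^35 mod 561 = 527.
x_0 is neither 1 nor 560, so continue squaring.
x_1 = 527^2 mod 561 = 34.
x_2 = 34^2 mod 561 = 34.
x_3 = 34^2 mod 561 = 34.
Reached i = s−1 = 3 without hitting −1: 17 is a Miller–Rabin witness and 561 is composite.

yes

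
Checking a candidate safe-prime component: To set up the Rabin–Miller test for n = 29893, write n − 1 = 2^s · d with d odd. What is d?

Halving: 29892 → 14946 → 7473; 7473 is odd.
So 29892 = 2^2 · 7473.

7473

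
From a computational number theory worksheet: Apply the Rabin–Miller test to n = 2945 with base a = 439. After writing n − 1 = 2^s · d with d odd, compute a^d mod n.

n − 1 = 2944 = 2^7 · 23, so s = 7 and d = 23.
439^23 mod 2945 = 2939.

2939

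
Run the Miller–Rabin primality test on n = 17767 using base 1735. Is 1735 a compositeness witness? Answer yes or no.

no

n − 1 = 17766 = 2^1 · 8883, so s = 1 and d = 8883.
Repeated squaring mod 17767: 1735^1 ≡ 1735, 1735^2 ≡ 7602, 1735^4 ≡ 12120, 1735^8 ≡ 14611, 1735^16 ≡ 10816, 1735^32 ≡ 7928, 1735^64 ≡ 11305, 1735^128 ≡ 4994, 1735^256 ≡ 12935, 1735^512 ≡ 2386, 1735^1024 ≡ 7556, 1735^2048 ≡ 7765, 1735^4096 ≡ 11794, 1735^8192 ≡ 593.
8883 = 8192 + 512 + 128 + 32 + 16 + 2 + 1, so 1735^8883 ≡ 593·2386·4994·7928·10816·7602·1735 ≡ 17766 (mod 17767).
x_0 = 1735^8883 mod 17767 = 17766.
x_0 = 17766 ≡ −1, so 1735 is not a witness.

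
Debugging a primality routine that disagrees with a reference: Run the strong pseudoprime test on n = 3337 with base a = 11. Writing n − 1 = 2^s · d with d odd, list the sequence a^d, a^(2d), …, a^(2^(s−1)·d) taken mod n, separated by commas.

2694, 2998, 1463

n − 1 = 3336 = 2^3 · 417, so s = 3 and d = 417.
x_0 = 11^417 mod 3337 = 2694.
x_1 = 2694^2 mod 3337 = 2998.
x_2 = 2998^2 mod 3337 = 1463.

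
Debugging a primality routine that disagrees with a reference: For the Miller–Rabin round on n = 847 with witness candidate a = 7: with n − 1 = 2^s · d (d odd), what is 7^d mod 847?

n − 1 = 846 = 2^1 · 423, so s = 1 and d = 423.
7^423 mod 847 = 497.

497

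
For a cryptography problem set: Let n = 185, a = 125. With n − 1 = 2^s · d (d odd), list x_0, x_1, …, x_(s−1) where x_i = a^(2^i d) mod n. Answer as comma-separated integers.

n − 1 = 184 = 2^3 · 23, so s = 3 and d = 23.
x_0 = 125^23 mod 185 = 45.
x_1 = 45^2 mod 185 = 175.
x_2 = 175^2 mod 185 = 100.

45, 175, 100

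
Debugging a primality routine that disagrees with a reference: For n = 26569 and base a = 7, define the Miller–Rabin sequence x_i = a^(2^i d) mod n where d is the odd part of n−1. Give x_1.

n − 1 = 26568 = 2^3 · 3321, so s = 3 and d = 3321.
Repeated squaring mod 26569: 7^1 ≡ 7, 7^2 ≡ 49, 7^4 ≡ 2401, 7^8 ≡ 25897, 7^16 ≡ 26480, 7^32 ≡ 7921, 7^64 ≡ 12832, 7^128 ≡ 12131, 7^256 ≡ 22039, 7^512 ≡ 9632, 7^1024 ≡ 23045, 7^2048 ≡ 10853.
3321 = 2048 + 1024 + 128 + 64 + 32 + 16 + 8 + 1, so 7^3321 ≡ 10853·23045·12131·12832·7921·26480·25897·7 ≡ 14017 (mod 26569).
x_0 = 14017.
x_1 = 14017^2 mod 26569 = 25103.

25103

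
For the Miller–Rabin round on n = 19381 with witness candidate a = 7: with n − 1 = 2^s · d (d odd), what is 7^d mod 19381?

n − 1 = 19380 = 2^2 · 4845, so s = 2 and d = 4845.
Repeated squaring mod 19381: 7^1 ≡ 7, 7^2 ≡ 49, 7^4 ≡ 2401, 7^8 ≡ 8644, 7^16 ≡ 4981, 7^32 ≡ 2681, 7^64 ≡ 16791, 7^128 ≡ 2274, 7^256 ≡ 15730, 7^512 ≡ 15054, 7^1024 ≡ 883, 7^2048 ≡ 4449, 7^4096 ≡ 5600.
4845 = 4096 + 512 + 128 + 64 + 32 + 8 + 4 + 1, so 7^4845 ≡ 5600·15054·2274·16791·2681·8644·2401·7 ≡ 18807 (mod 19381).

18807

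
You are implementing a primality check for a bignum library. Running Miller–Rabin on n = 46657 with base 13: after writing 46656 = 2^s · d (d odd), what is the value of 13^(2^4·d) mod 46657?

19981

n − 1 = 46656 = 2^6 · 729, so s = 6 and d = 729.
By repeated squaring, 13^729 ≡ 35230 (mod 46657).
x_0 = 35230.
x_1 = 35230^2 mod 46657 = 30043.
x_2 = 30043^2 mod 46657 = 2184.
x_3 = 2184^2 mod 46657 = 10842.
x_4 = 10842^2 mod 46657 = 19981.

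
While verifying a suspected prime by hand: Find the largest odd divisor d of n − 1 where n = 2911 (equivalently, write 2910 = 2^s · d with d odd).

Halving: 2910 → 1455; 1455 is odd.
So 2910 = 2^1 · 1455.

1455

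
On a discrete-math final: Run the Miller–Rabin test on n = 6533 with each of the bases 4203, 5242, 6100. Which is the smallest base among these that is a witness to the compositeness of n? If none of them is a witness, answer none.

5242

n − 1 = 6532 = 2^2 · 1633, so s = 2 and d = 1633.
Base 4203: x_0 = 4203^1633 mod 6533 = 6532. x_0 = 6532 ≡ −1, so 4203 is not a witness.
Base 5242: x_0 = 5242^1633 mod 6533 = 6158. x_0 is neither 1 nor 6532, so continue squaring. x_1 = 6158^2 mod 6533 = 3432. Reached i = s−1 = 1 without hitting −1: 5242 is a Miller–Rabin witness and 6533 is composite.
Base 6100: x_0 = 6100^1633 mod 6533 = 2962. x_0 is neither 1 nor 6532, so continue squaring. x_1 = 2962^2 mod 6533 = 6158. Reached i = s−1 = 1 without hitting −1: 6100 is a Miller–Rabin witness and 6533 is composite.
The smallest witness among the given bases is 5242.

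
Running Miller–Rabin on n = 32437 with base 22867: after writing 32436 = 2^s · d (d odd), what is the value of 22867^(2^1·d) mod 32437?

7864

n − 1 = 32436 = 2^2 · 8109, so s = 2 and d = 8109.
x_0 = 22867^8109 mod 32437 = 5845.
x_1 = 5845^2 mod 32437 = 7864.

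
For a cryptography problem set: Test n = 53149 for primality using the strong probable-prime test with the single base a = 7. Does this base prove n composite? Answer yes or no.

n − 1 = 53148 = 2^2 · 13287, so s = 2 and d = 13287.
x_0 = 7^13287 mod 53149 = 30475.
x_0 is neither 1 nor 53148, so continue squaring.
x_1 = 30475^2 mod 53149 = 53148.
x_1 ≡ −1, so 7 is not a witness.

no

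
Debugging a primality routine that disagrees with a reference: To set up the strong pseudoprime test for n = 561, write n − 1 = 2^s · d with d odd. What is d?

35

Halving: 560 → 280 → 140 → 70 → 35; 35 is odd.
So 560 = 2^4 · 35.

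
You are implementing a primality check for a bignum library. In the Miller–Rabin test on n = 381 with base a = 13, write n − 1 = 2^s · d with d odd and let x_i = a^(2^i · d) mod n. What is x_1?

13

n − 1 = 380 = 2^2 · 95, so s = 2 and d = 95.
Repeated squaring mod 381: 13^1 ≡ 13, 13^2 ≡ 169, 13^4 ≡ 367, 13^8 ≡ 196, 13^16 ≡ 316, 13^32 ≡ 34, 13^64 ≡ 13.
95 = 64 + 16 + 8 + 4 + 2 + 1, so 13^95 ≡ 13·316·196·367·169·13 ≡ 34 (mod 381).
x_0 = 34.
x_1 = 34^2 mod 381 = 13.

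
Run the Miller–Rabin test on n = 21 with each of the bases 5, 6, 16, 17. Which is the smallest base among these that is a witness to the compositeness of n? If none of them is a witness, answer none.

5

n − 1 = 20 = 2^2 · 5, so s = 2 and d = 5.
Base 5: x_0 = 5^5 mod 21 = 17. x_0 is neither 1 nor 20, so continue squaring. x_1 = 17^2 mod 21 = 16. Reached i = s−1 = 1 without hitting −1: 5 is a Miller–Rabin witness and 21 is composite.
Base 6: x_0 = 6^5 mod 21 = 6. x_0 is neither 1 nor 20, so continue squaring. x_1 = 6^2 mod 21 = 15. Reached i = s−1 = 1 without hitting −1: 6 is a Miller–Rabin witness and 21 is composite.
Base 16: x_0 = 16^5 mod 21 = 4. x_0 is neither 1 nor 20, so continue squaring. x_1 = 4^2 mod 21 = 16. Reached i = s−1 = 1 without hitting −1: 16 is a Miller–Rabin witness and 21 is composite.
Base 17: x_0 = 17^5 mod 21 = 5. x_0 is neither 1 nor 20, so continue squaring. x_1 = 5^2 mod 21 = 4. Reached i = s−1 = 1 without hitting −1: 17 is a Miller–Rabin witness and 21 is composite.
The smallest witness among the given bases is 5.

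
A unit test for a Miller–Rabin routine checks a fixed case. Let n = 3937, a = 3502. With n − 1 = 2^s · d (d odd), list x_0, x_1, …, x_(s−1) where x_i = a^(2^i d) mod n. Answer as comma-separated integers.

3564, 1334, 32, 1024, 1334

n − 1 = 3936 = 2^5 · 123, so s = 5 and d = 123.
x_0 = 3502^123 mod 3937 = 3564.
x_1 = 3564^2 mod 3937 = 1334.
x_2 = 1334^2 mod 3937 = 32.
x_3 = 32^2 mod 3937 = 1024.
x_4 = 1024^2 mod 3937 = 1334.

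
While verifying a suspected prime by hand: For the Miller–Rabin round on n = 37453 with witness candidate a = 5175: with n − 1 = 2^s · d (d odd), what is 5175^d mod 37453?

n − 1 = 37452 = 2^2 · 9363, so s = 2 and d = 9363.
Repeated squaring mod 37453: 5175^1 ≡ 5175, 5175^2 ≡ 1730, 5175^4 ≡ 34113, 5175^8 ≡ 32059, 5175^16 ≡ 31708, 5175^32 ≡ 8932, 5175^64 ≡ 5734, 5175^128 ≡ 32475, 5175^256 ≡ 24051, 5175^512 ≡ 26469, 5175^1024 ≡ 12143, 5175^2048 ≡ 37441, 5175^4096 ≡ 144, 5175^8192 ≡ 20736.
9363 = 8192 + 1024 + 128 + 16 + 2 + 1, so 5175^9363 ≡ 20736·12143·32475·31708·1730·5175 ≡ 9673 (mod 37453).

9673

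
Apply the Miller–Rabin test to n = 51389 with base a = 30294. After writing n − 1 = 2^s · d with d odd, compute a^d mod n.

36404

n − 1 = 51388 = 2^2 · 12847, so s = 2 and d = 12847.
30294^12847 mod 51389 = 36404.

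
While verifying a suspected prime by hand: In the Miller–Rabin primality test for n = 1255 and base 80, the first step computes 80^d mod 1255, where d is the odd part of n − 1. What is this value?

n − 1 = 1254 = 2^1 · 627, so s = 1 and d = 627.
Repeated squaring mod 1255: 80^1 ≡ 80, 80^2 ≡ 125, 80^4 ≡ 565, 80^8 ≡ 455, 80^16 ≡ 1205, 80^32 ≡ 1245, 80^64 ≡ 100, 80^128 ≡ 1215, 80^256 ≡ 345, 80^512 ≡ 1055.
627 = 512 + 64 + 32 + 16 + 2 + 1, so 80^627 ≡ 1055·100·1245·1205·125·80 ≡ 125 (mod 1255).

125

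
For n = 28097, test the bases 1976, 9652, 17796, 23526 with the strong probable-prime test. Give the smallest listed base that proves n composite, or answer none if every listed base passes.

none

n − 1 = 28096 = 2^6 · 439, so s = 6 and d = 439.
Base 1976: x_0 = 1976^439 mod 28097 = 17035. x_0 is neither 1 nor 28096, so continue squaring. x_1 = 17035^2 mod 28097 = 5409. x_2 = 5409^2 mod 28097 = 8304. x_3 = 8304^2 mod 28097 = 6378. x_4 = 6378^2 mod 28097 = 22525. x_5 = 22525^2 mod 28097 = 28096. x_5 ≡ −1, so 1976 is not a witness.
Base 9652: x_0 = 9652^439 mod 28097 = 15069. x_0 is neither 1 nor 28096, so continue squaring. x_1 = 15069^2 mod 28097 = 22904. x_2 = 22904^2 mod 28097 = 22226. x_3 = 22226^2 mod 28097 = 21719. x_4 = 21719^2 mod 28097 = 22525. x_5 = 22525^2 mod 28097 = 28096. x_5 ≡ −1, so 9652 is not a witness.
Base 17796: x_0 = 17796^439 mod 28097 = 1869. x_0 is neither 1 nor 28096, so continue squaring. x_1 = 1869^2 mod 28097 = 9133. x_2 = 9133^2 mod 28097 = 19793. x_3 = 19793^2 mod 28097 = 6378. x_4 = 6378^2 mod 28097 = 22525. x_5 = 22525^2 mod 28097 = 28096. x_5 ≡ −1, so 17796 is not a witness.
Base 23526: x_0 = 23526^439 mod 28097 = 5409. x_0 is neither 1 nor 28096, so continue squaring. x_1 = 5409^2 mod 28097 = 8304. x_2 = 8304^2 mod 28097 = 6378. x_3 = 6378^2 mod 28097 = 22525. x_4 = 22525^2 mod 28097 = 28096. x_4 ≡ −1, so 23526 is not a witness.
No listed base is a witness for 28097.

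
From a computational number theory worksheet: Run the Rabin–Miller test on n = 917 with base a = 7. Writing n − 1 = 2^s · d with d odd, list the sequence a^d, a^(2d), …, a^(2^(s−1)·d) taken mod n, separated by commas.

140, 343

n − 1 = 916 = 2^2 · 229, so s = 2 and d = 229.
x_0 = 7^229 mod 917 = 140.
x_1 = 140^2 mod 917 = 343.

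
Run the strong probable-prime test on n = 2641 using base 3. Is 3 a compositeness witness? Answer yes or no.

n − 1 = 2640 = 2^4 · 165, so s = 4 and d = 165.
Repeated squaring mod 2641: 3^1 ≡ 3, 3^2 ≡ 9, 3^4 ≡ 81, 3^8 ≡ 1279, 3^16 ≡ 1062, 3^32 ≡ 137, 3^64 ≡ 282, 3^128 ≡ 294.
165 = 128 + 32 + 4 + 1, so 3^165 ≡ 294·137·81·3 ≡ 8 (mod 2641).
x_0 = 3^165 mod 2641 = 8.
x_0 is neither 1 nor 2640, so continue squaring.
x_1 = 8^2 mod 2641 = 64.
x_2 = 64^2 mod 2641 = 1455.
x_3 = 1455^2 mod 2641 = 1584.
Reached i = s−1 = 3 without hitting −1: 3 is a Miller–Rabin witness and 2641 is composite.

yes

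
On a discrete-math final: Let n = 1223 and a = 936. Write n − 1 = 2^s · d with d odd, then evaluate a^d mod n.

1

n − 1 = 1222 = 2^1 · 611, so s = 1 and d = 611.
Repeated squaring mod 1223: 936^1 ≡ 936, 936^2 ≡ 428, 936^4 ≡ 957, 936^8 ≡ 1045, 936^16 ≡ 1109, 936^32 ≡ 766, 936^64 ≡ 939, 936^128 ≡ 1161, 936^256 ≡ 175, 936^512 ≡ 50.
611 = 512 + 64 + 32 + 2 + 1, so 936^611 ≡ 50·939·766·428·936 ≡ 1 (mod 1223).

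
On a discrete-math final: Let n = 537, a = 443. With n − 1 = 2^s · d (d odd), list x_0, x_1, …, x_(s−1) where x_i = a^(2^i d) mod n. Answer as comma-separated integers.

n − 1 = 536 = 2^3 · 67, so s = 3 and d = 67.
x_0 = 443^67 mod 537 = 260.
x_1 = 260^2 mod 537 = 475.
x_2 = 475^2 mod 537 = 85.

260, 475, 85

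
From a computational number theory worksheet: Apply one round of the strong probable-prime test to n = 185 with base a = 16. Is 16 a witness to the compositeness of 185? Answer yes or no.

yes

n − 1 = 184 = 2^3 · 23, so s = 3 and d = 23.
x_0 = 16^23 mod 185 = 181.
x_0 is neither 1 nor 184, so continue squaring.
x_1 = 181^2 mod 185 = 16.
x_2 = 16^2 mod 185 = 71.
Reached i = s−1 = 2 without hitting −1: 16 is a Miller–Rabin witness and 185 is composite.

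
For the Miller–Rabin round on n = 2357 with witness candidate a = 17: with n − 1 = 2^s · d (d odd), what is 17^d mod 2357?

n − 1 = 2356 = 2^2 · 589, so s = 2 and d = 589.
Repeated squaring mod 2357: 17^1 ≡ 17, 17^2 ≡ 289, 17^4 ≡ 1026, 17^8 ≡ 1454, 17^16 ≡ 2244, 17^32 ≡ 984, 17^64 ≡ 1886, 17^128 ≡ 283, 17^256 ≡ 2308, 17^512 ≡ 44.
589 = 512 + 64 + 8 + 4 + 1, so 17^589 ≡ 44·1886·1454·1026·17 ≡ 1724 (mod 2357).

1724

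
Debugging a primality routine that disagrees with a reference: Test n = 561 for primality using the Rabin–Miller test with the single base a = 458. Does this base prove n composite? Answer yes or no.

n − 1 = 560 = 2^4 · 35, so s = 4 and d = 35.
Repeated squaring mod 561: 458^1 ≡ 458, 458^2 ≡ 511, 458^4 ≡ 256, 458^8 ≡ 460, 458^16 ≡ 103, 458^32 ≡ 511.
35 = 32 + 2 + 1, so 458^35 ≡ 511·511·458 ≡ 560 (mod 561).
x_0 = 458^35 mod 561 = 560.
x_0 = 560 ≡ −1, so 458 is not a witness.

no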